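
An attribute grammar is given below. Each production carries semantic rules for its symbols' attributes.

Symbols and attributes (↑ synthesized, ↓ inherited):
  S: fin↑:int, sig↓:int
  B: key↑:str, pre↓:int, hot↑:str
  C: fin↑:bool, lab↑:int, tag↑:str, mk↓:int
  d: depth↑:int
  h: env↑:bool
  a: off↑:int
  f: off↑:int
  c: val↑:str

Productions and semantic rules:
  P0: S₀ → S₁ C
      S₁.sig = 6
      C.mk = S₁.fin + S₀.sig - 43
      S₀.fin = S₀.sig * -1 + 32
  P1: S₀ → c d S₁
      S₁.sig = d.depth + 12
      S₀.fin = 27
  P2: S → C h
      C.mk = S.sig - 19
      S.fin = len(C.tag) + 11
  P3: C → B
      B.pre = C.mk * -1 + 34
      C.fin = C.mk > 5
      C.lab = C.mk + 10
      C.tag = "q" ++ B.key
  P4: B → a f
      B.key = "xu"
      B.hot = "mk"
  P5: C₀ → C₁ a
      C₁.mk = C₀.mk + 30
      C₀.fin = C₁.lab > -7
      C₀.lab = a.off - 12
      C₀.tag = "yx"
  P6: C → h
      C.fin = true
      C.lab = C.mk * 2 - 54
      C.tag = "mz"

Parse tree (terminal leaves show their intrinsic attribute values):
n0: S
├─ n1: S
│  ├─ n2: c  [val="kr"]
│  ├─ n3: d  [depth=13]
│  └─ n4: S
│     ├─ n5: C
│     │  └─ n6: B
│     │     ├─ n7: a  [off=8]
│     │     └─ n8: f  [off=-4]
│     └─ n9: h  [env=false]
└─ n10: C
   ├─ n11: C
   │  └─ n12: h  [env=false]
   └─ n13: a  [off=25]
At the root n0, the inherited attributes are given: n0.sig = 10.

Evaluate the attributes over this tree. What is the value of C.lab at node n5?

1. n0.sig = 10  [given at root]
2. n1.sig = 6  [6]
3. n2.val = "kr"  [terminal]
4. n3.depth = 13  [terminal]
5. n4.sig = 25  [d.depth + 12]
6. n5.mk = 6  [S.sig - 19]
7. n6.pre = 28  [C.mk * -1 + 34]
8. n7.off = 8  [terminal]
9. n8.off = -4  [terminal]
10. n6.key = "xu"  ["xu"]
11. n6.hot = "mk"  ["mk"]
12. n5.fin = true  [C.mk > 5]
13. n5.lab = 16  [C.mk + 10]
14. n5.tag = "qxu"  ["q" ++ B.key]
15. n9.env = false  [terminal]
16. n4.fin = 14  [len(C.tag) + 11]
17. n1.fin = 27  [27]
18. n10.mk = -6  [S₁.fin + S₀.sig - 43]
19. n11.mk = 24  [C₀.mk + 30]
20. n12.env = false  [terminal]
21. n11.fin = true  [true]
22. n11.lab = -6  [C.mk * 2 - 54]
23. n11.tag = "mz"  ["mz"]
24. n13.off = 25  [terminal]
25. n10.fin = true  [C₁.lab > -7]
26. n10.lab = 13  [a.off - 12]
27. n10.tag = "yx"  ["yx"]
28. n0.fin = 22  [S₀.sig * -1 + 32]

16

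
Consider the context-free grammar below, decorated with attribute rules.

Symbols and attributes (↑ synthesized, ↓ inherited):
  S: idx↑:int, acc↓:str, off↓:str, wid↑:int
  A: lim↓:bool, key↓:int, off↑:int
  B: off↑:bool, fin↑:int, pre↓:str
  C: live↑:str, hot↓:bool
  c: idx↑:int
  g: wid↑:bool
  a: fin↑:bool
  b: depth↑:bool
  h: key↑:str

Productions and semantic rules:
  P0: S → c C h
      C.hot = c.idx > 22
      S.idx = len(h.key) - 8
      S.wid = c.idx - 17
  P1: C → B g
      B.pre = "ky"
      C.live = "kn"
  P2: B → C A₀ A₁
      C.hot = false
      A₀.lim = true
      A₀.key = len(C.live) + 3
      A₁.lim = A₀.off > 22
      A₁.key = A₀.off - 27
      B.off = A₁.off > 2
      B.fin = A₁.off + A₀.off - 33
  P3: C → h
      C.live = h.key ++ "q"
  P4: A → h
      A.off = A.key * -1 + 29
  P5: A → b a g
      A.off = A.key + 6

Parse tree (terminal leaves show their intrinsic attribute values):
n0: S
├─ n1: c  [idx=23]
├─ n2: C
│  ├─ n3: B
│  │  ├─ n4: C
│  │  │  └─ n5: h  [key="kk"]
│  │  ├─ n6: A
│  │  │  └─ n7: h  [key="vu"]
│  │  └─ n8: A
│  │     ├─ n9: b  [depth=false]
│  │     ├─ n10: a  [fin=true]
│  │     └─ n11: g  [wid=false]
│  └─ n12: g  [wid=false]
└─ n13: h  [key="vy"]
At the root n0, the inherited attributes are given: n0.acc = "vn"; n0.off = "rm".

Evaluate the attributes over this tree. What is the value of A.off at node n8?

1. n0.acc = "vn"  [given at root]
2. n0.off = "rm"  [given at root]
3. n1.idx = 23  [terminal]
4. n2.hot = true  [c.idx > 22]
5. n3.pre = "ky"  ["ky"]
6. n4.hot = false  [false]
7. n5.key = "kk"  [terminal]
8. n4.live = "kkq"  [h.key ++ "q"]
9. n6.lim = true  [true]
10. n6.key = 6  [len(C.live) + 3]
11. n7.key = "vu"  [terminal]
12. n6.off = 23  [A.key * -1 + 29]
13. n8.lim = true  [A₀.off > 22]
14. n8.key = -4  [A₀.off - 27]
15. n9.depth = false  [terminal]
16. n10.fin = true  [terminal]
17. n11.wid = false  [terminal]
18. n8.off = 2  [A.key + 6]
19. n3.off = false  [A₁.off > 2]
20. n3.fin = -8  [A₁.off + A₀.off - 33]
21. n12.wid = false  [terminal]
22. n2.live = "kn"  ["kn"]
23. n13.key = "vy"  [terminal]
24. n0.idx = -6  [len(h.key) - 8]
25. n0.wid = 6  [c.idx - 17]

2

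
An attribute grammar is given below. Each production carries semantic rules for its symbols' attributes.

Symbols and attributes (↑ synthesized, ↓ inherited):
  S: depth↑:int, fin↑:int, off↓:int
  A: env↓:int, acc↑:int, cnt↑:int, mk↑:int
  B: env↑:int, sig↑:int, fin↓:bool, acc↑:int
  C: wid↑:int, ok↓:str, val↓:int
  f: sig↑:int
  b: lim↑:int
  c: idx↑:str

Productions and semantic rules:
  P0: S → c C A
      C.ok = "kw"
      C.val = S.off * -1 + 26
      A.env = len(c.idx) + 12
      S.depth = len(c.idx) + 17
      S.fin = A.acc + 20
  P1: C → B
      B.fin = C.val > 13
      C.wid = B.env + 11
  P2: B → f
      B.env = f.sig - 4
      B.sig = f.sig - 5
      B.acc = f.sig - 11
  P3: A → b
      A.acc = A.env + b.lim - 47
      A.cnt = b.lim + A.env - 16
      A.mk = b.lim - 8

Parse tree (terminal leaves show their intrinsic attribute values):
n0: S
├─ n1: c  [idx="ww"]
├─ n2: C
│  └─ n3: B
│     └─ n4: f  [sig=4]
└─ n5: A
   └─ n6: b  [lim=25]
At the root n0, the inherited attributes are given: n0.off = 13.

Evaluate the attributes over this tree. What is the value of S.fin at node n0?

12

1. n0.off = 13  [given at root]
2. n1.idx = "ww"  [terminal]
3. n2.ok = "kw"  ["kw"]
4. n2.val = 13  [S.off * -1 + 26]
5. n3.fin = false  [C.val > 13]
6. n4.sig = 4  [terminal]
7. n3.env = 0  [f.sig - 4]
8. n3.sig = -1  [f.sig - 5]
9. n3.acc = -7  [f.sig - 11]
10. n2.wid = 11  [B.env + 11]
11. n5.env = 14  [len(c.idx) + 12]
12. n6.lim = 25  [terminal]
13. n5.acc = -8  [A.env + b.lim - 47]
14. n5.cnt = 23  [b.lim + A.env - 16]
15. n5.mk = 17  [b.lim - 8]
16. n0.depth = 19  [len(c.idx) + 17]
17. n0.fin = 12  [A.acc + 20]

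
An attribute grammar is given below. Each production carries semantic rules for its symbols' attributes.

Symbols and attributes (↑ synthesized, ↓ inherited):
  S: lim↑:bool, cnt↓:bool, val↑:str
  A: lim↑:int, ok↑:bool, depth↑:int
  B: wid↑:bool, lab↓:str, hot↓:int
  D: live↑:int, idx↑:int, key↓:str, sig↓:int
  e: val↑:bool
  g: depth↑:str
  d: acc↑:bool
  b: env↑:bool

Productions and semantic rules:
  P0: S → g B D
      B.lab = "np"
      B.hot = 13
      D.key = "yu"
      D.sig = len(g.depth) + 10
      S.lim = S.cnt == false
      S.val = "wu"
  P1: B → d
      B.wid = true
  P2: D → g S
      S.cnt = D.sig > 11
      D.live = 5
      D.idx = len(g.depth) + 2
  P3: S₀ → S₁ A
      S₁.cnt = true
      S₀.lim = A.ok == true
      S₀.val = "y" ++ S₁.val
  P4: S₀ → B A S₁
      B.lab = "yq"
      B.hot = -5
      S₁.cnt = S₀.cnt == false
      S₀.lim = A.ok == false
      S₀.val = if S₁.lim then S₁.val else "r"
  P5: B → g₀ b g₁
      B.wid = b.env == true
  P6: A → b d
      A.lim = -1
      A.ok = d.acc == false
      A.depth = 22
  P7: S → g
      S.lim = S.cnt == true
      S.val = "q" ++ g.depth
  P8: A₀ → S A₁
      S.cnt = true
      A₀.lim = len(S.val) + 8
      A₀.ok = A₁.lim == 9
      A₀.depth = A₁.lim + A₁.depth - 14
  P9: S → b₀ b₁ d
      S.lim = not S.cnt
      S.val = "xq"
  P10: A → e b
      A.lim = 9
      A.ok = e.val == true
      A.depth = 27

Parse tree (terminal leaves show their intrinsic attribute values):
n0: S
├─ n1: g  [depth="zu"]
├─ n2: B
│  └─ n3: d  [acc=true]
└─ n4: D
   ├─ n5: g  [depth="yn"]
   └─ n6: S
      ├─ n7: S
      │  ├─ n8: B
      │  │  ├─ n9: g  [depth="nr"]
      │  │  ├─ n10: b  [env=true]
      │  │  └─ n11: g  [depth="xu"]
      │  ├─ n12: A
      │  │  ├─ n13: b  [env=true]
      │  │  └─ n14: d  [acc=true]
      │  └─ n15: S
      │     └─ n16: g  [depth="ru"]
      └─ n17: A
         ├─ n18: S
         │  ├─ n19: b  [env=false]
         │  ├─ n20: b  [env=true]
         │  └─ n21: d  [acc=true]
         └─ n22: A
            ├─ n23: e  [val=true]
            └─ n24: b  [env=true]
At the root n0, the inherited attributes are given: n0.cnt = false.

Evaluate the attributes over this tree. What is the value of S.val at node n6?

"yr"

1. n0.cnt = false  [given at root]
2. n1.depth = "zu"  [terminal]
3. n2.lab = "np"  ["np"]
4. n2.hot = 13  [13]
5. n3.acc = true  [terminal]
6. n2.wid = true  [true]
7. n4.key = "yu"  ["yu"]
8. n4.sig = 12  [len(g.depth) + 10]
9. n5.depth = "yn"  [terminal]
10. n6.cnt = true  [D.sig > 11]
11. n7.cnt = true  [true]
12. n8.lab = "yq"  ["yq"]
13. n8.hot = -5  [-5]
14. n9.depth = "nr"  [terminal]
15. n10.env = true  [terminal]
16. n11.depth = "xu"  [terminal]
17. n8.wid = true  [b.env == true]
18. n13.env = true  [terminal]
19. n14.acc = true  [terminal]
20. n12.lim = -1  [-1]
21. n12.ok = false  [d.acc == false]
22. n12.depth = 22  [22]
23. n15.cnt = false  [S₀.cnt == false]
24. n16.depth = "ru"  [terminal]
25. n15.lim = false  [S.cnt == true]
26. n15.val = "qru"  ["q" ++ g.depth]
27. n7.lim = true  [A.ok == false]
28. n7.val = "r"  [if S₁.lim then S₁.val else "r"]
29. n18.cnt = true  [true]
30. n19.env = false  [terminal]
31. n20.env = true  [terminal]
32. n21.acc = true  [terminal]
33. n18.lim = false  [not S.cnt]
34. n18.val = "xq"  ["xq"]
35. n23.val = true  [terminal]
36. n24.env = true  [terminal]
37. n22.lim = 9  [9]
38. n22.ok = true  [e.val == true]
39. n22.depth = 27  [27]
40. n17.lim = 10  [len(S.val) + 8]
41. n17.ok = true  [A₁.lim == 9]
42. n17.depth = 22  [A₁.lim + A₁.depth - 14]
43. n6.lim = true  [A.ok == true]
44. n6.val = "yr"  ["y" ++ S₁.val]
45. n4.live = 5  [5]
46. n4.idx = 4  [len(g.depth) + 2]
47. n0.lim = true  [S.cnt == false]
48. n0.val = "wu"  ["wu"]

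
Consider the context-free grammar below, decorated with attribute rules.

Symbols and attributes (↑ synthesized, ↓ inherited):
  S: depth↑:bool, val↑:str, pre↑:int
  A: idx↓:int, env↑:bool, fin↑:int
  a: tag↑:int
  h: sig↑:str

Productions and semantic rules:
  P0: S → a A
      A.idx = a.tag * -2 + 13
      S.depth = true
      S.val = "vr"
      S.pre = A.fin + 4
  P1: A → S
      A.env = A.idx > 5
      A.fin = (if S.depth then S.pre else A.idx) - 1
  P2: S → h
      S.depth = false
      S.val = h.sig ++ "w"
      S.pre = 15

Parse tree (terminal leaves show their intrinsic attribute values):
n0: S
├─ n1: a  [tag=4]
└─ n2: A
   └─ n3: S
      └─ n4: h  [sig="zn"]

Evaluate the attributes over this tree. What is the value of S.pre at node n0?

8

1. n1.tag = 4  [terminal]
2. n2.idx = 5  [a.tag * -2 + 13]
3. n4.sig = "zn"  [terminal]
4. n3.depth = false  [false]
5. n3.val = "znw"  [h.sig ++ "w"]
6. n3.pre = 15  [15]
7. n2.env = false  [A.idx > 5]
8. n2.fin = 4  [(if S.depth then S.pre else A.idx) - 1]
9. n0.depth = true  [true]
10. n0.val = "vr"  ["vr"]
11. n0.pre = 8  [A.fin + 4]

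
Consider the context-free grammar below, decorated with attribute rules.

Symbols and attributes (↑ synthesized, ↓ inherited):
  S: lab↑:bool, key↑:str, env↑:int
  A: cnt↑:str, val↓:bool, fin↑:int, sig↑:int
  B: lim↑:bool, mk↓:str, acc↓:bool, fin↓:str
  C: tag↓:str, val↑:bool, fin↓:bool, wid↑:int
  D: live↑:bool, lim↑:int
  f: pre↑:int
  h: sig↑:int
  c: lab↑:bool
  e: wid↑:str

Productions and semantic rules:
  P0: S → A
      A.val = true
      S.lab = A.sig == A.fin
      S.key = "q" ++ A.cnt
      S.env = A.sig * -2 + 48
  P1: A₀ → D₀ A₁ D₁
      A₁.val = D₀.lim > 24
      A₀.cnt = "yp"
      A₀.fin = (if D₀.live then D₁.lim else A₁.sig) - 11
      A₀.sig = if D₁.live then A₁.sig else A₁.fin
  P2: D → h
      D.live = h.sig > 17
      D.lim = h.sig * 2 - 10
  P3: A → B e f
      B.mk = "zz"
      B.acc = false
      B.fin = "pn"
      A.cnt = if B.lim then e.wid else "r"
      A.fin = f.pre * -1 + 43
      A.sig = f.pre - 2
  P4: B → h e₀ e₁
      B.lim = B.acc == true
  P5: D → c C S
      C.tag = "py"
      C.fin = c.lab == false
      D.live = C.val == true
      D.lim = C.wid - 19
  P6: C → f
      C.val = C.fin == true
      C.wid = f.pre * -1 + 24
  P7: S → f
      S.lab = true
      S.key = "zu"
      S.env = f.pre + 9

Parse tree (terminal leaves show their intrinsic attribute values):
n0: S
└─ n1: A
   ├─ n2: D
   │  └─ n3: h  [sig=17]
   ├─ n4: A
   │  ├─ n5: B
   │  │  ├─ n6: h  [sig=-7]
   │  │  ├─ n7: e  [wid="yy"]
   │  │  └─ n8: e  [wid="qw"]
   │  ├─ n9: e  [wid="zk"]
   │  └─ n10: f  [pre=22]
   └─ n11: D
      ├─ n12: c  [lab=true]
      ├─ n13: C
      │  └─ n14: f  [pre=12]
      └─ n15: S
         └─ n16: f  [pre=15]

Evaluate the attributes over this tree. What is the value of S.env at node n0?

6

1. n1.val = true  [true]
2. n3.sig = 17  [terminal]
3. n2.live = false  [h.sig > 17]
4. n2.lim = 24  [h.sig * 2 - 10]
5. n4.val = false  [D₀.lim > 24]
6. n5.mk = "zz"  ["zz"]
7. n5.acc = false  [false]
8. n5.fin = "pn"  ["pn"]
9. n6.sig = -7  [terminal]
10. n7.wid = "yy"  [terminal]
11. n8.wid = "qw"  [terminal]
12. n5.lim = false  [B.acc == true]
13. n9.wid = "zk"  [terminal]
14. n10.pre = 22  [terminal]
15. n4.cnt = "r"  [if B.lim then e.wid else "r"]
16. n4.fin = 21  [f.pre * -1 + 43]
17. n4.sig = 20  [f.pre - 2]
18. n12.lab = true  [terminal]
19. n13.tag = "py"  ["py"]
20. n13.fin = false  [c.lab == false]
21. n14.pre = 12  [terminal]
22. n13.val = false  [C.fin == true]
23. n13.wid = 12  [f.pre * -1 + 24]
24. n16.pre = 15  [terminal]
25. n15.lab = true  [true]
26. n15.key = "zu"  ["zu"]
27. n15.env = 24  [f.pre + 9]
28. n11.live = false  [C.val == true]
29. n11.lim = -7  [C.wid - 19]
30. n1.cnt = "yp"  ["yp"]
31. n1.fin = 9  [(if D₀.live then D₁.lim else A₁.sig) - 11]
32. n1.sig = 21  [if D₁.live then A₁.sig else A₁.fin]
33. n0.lab = false  [A.sig == A.fin]
34. n0.key = "qyp"  ["q" ++ A.cnt]
35. n0.env = 6  [A.sig * -2 + 48]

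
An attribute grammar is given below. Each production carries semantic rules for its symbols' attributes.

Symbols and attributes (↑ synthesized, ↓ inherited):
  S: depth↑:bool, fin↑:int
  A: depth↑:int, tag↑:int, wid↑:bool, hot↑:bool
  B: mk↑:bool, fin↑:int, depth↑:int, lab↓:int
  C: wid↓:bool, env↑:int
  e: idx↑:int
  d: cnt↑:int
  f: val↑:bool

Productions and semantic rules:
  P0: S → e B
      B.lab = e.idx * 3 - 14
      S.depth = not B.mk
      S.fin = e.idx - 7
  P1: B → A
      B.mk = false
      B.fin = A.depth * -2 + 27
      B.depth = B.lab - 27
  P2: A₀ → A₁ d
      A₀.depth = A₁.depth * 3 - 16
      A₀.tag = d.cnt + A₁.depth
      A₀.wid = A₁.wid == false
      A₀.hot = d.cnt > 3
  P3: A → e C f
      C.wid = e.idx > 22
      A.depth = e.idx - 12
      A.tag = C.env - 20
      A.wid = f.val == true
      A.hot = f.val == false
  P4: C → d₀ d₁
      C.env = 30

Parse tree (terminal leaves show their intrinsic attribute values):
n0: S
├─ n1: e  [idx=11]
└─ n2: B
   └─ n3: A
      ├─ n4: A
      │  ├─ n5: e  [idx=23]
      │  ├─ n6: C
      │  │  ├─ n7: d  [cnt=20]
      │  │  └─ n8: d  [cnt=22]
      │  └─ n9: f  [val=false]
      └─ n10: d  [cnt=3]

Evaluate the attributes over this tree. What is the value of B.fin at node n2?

-7

1. n1.idx = 11  [terminal]
2. n2.lab = 19  [e.idx * 3 - 14]
3. n5.idx = 23  [terminal]
4. n6.wid = true  [e.idx > 22]
5. n7.cnt = 20  [terminal]
6. n8.cnt = 22  [terminal]
7. n6.env = 30  [30]
8. n9.val = false  [terminal]
9. n4.depth = 11  [e.idx - 12]
10. n4.tag = 10  [C.env - 20]
11. n4.wid = false  [f.val == true]
12. n4.hot = true  [f.val == false]
13. n10.cnt = 3  [terminal]
14. n3.depth = 17  [A₁.depth * 3 - 16]
15. n3.tag = 14  [d.cnt + A₁.depth]
16. n3.wid = true  [A₁.wid == false]
17. n3.hot = false  [d.cnt > 3]
18. n2.mk = false  [false]
19. n2.fin = -7  [A.depth * -2 + 27]
20. n2.depth = -8  [B.lab - 27]
21. n0.depth = true  [not B.mk]
22. n0.fin = 4  [e.idx - 7]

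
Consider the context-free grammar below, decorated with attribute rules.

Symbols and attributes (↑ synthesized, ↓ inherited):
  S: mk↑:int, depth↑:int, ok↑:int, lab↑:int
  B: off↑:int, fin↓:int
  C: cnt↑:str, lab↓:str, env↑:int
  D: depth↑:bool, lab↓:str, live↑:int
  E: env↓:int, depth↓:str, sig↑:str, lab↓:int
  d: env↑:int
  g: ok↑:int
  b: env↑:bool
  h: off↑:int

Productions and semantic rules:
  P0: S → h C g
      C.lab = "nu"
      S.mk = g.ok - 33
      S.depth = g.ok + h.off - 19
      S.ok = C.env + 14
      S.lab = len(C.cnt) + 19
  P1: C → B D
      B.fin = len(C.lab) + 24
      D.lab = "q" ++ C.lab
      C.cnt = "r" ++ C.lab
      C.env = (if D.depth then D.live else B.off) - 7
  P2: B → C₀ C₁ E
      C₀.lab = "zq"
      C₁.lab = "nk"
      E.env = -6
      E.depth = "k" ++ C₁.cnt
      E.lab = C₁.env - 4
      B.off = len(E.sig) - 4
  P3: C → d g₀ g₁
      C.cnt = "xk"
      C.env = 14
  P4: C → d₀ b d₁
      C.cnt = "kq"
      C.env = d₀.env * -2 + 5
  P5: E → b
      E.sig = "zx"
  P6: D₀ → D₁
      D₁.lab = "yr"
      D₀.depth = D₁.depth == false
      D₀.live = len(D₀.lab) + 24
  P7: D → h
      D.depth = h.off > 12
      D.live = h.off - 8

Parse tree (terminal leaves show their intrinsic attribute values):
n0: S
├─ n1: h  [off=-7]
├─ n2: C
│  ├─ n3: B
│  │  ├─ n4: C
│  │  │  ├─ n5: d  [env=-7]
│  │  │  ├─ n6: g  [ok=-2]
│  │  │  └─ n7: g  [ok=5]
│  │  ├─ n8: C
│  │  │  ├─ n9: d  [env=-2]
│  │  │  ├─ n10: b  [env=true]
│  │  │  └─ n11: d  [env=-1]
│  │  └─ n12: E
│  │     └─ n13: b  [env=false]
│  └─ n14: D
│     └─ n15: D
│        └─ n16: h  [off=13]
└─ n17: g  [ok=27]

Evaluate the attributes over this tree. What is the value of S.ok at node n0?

5

1. n1.off = -7  [terminal]
2. n2.lab = "nu"  ["nu"]
3. n3.fin = 26  [len(C.lab) + 24]
4. n4.lab = "zq"  ["zq"]
5. n5.env = -7  [terminal]
6. n6.ok = -2  [terminal]
7. n7.ok = 5  [terminal]
8. n4.cnt = "xk"  ["xk"]
9. n4.env = 14  [14]
10. n8.lab = "nk"  ["nk"]
11. n9.env = -2  [terminal]
12. n10.env = true  [terminal]
13. n11.env = -1  [terminal]
14. n8.cnt = "kq"  ["kq"]
15. n8.env = 9  [d₀.env * -2 + 5]
16. n12.env = -6  [-6]
17. n12.depth = "kkq"  ["k" ++ C₁.cnt]
18. n12.lab = 5  [C₁.env - 4]
19. n13.env = false  [terminal]
20. n12.sig = "zx"  ["zx"]
21. n3.off = -2  [len(E.sig) - 4]
22. n14.lab = "qnu"  ["q" ++ C.lab]
23. n15.lab = "yr"  ["yr"]
24. n16.off = 13  [terminal]
25. n15.depth = true  [h.off > 12]
26. n15.live = 5  [h.off - 8]
27. n14.depth = false  [D₁.depth == false]
28. n14.live = 27  [len(D₀.lab) + 24]
29. n2.cnt = "rnu"  ["r" ++ C.lab]
30. n2.env = -9  [(if D.depth then D.live else B.off) - 7]
31. n17.ok = 27  [terminal]
32. n0.mk = -6  [g.ok - 33]
33. n0.depth = 1  [g.ok + h.off - 19]
34. n0.ok = 5  [C.env + 14]
35. n0.lab = 22  [len(C.cnt) + 19]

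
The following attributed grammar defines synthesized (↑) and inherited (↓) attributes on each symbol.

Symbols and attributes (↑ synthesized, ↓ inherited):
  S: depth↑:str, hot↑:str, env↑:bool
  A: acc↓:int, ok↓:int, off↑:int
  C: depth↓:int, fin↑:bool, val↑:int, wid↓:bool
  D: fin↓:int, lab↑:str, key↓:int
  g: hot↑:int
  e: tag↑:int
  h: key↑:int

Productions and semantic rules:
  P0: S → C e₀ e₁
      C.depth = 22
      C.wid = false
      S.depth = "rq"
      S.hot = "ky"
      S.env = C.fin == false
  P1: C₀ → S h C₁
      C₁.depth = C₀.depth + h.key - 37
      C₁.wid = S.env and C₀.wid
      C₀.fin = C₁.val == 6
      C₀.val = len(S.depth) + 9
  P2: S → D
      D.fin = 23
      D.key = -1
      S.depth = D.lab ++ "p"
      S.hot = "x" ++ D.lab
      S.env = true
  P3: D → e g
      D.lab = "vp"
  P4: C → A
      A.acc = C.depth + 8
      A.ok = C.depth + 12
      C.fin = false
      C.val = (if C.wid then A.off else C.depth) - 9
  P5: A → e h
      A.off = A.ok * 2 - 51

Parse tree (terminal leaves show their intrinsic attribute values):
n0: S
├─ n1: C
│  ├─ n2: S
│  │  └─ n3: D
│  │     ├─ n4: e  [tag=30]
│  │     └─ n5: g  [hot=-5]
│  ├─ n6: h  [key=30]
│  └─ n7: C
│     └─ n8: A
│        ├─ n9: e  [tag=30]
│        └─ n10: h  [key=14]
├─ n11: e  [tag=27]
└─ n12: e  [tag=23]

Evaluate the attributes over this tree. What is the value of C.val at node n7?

6

1. n1.depth = 22  [22]
2. n1.wid = false  [false]
3. n3.fin = 23  [23]
4. n3.key = -1  [-1]
5. n4.tag = 30  [terminal]
6. n5.hot = -5  [terminal]
7. n3.lab = "vp"  ["vp"]
8. n2.depth = "vpp"  [D.lab ++ "p"]
9. n2.hot = "xvp"  ["x" ++ D.lab]
10. n2.env = true  [true]
11. n6.key = 30  [terminal]
12. n7.depth = 15  [C₀.depth + h.key - 37]
13. n7.wid = false  [S.env and C₀.wid]
14. n8.acc = 23  [C.depth + 8]
15. n8.ok = 27  [C.depth + 12]
16. n9.tag = 30  [terminal]
17. n10.key = 14  [terminal]
18. n8.off = 3  [A.ok * 2 - 51]
19. n7.fin = false  [false]
20. n7.val = 6  [(if C.wid then A.off else C.depth) - 9]
21. n1.fin = true  [C₁.val == 6]
22. n1.val = 12  [len(S.depth) + 9]
23. n11.tag = 27  [terminal]
24. n12.tag = 23  [terminal]
25. n0.depth = "rq"  ["rq"]
26. n0.hot = "ky"  ["ky"]
27. n0.env = false  [C.fin == false]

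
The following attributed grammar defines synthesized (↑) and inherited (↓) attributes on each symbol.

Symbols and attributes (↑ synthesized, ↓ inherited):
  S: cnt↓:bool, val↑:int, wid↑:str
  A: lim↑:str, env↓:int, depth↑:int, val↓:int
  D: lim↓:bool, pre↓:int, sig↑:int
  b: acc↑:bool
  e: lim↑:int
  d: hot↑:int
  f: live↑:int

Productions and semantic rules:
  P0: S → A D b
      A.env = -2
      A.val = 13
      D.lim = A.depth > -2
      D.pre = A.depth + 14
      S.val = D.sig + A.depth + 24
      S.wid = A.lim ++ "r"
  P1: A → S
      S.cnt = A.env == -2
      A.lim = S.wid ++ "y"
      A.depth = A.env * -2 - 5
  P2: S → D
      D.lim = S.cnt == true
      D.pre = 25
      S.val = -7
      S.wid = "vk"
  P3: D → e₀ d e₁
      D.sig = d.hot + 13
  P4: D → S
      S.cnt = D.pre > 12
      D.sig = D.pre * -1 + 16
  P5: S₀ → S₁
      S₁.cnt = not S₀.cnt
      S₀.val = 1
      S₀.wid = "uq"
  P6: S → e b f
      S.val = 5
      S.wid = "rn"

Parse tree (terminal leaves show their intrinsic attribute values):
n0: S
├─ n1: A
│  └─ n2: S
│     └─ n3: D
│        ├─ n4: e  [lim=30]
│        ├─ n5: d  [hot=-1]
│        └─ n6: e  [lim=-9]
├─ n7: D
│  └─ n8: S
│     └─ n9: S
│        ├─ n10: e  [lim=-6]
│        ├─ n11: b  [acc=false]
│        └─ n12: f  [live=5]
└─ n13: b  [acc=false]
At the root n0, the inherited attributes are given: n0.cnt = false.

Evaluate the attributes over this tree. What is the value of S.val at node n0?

26

1. n0.cnt = false  [given at root]
2. n1.env = -2  [-2]
3. n1.val = 13  [13]
4. n2.cnt = true  [A.env == -2]
5. n3.lim = true  [S.cnt == true]
6. n3.pre = 25  [25]
7. n4.lim = 30  [terminal]
8. n5.hot = -1  [terminal]
9. n6.lim = -9  [terminal]
10. n3.sig = 12  [d.hot + 13]
11. n2.val = -7  [-7]
12. n2.wid = "vk"  ["vk"]
13. n1.lim = "vky"  [S.wid ++ "y"]
14. n1.depth = -1  [A.env * -2 - 5]
15. n7.lim = true  [A.depth > -2]
16. n7.pre = 13  [A.depth + 14]
17. n8.cnt = true  [D.pre > 12]
18. n9.cnt = false  [not S₀.cnt]
19. n10.lim = -6  [terminal]
20. n11.acc = false  [terminal]
21. n12.live = 5  [terminal]
22. n9.val = 5  [5]
23. n9.wid = "rn"  ["rn"]
24. n8.val = 1  [1]
25. n8.wid = "uq"  ["uq"]
26. n7.sig = 3  [D.pre * -1 + 16]
27. n13.acc = false  [terminal]
28. n0.val = 26  [D.sig + A.depth + 24]
29. n0.wid = "vkyr"  [A.lim ++ "r"]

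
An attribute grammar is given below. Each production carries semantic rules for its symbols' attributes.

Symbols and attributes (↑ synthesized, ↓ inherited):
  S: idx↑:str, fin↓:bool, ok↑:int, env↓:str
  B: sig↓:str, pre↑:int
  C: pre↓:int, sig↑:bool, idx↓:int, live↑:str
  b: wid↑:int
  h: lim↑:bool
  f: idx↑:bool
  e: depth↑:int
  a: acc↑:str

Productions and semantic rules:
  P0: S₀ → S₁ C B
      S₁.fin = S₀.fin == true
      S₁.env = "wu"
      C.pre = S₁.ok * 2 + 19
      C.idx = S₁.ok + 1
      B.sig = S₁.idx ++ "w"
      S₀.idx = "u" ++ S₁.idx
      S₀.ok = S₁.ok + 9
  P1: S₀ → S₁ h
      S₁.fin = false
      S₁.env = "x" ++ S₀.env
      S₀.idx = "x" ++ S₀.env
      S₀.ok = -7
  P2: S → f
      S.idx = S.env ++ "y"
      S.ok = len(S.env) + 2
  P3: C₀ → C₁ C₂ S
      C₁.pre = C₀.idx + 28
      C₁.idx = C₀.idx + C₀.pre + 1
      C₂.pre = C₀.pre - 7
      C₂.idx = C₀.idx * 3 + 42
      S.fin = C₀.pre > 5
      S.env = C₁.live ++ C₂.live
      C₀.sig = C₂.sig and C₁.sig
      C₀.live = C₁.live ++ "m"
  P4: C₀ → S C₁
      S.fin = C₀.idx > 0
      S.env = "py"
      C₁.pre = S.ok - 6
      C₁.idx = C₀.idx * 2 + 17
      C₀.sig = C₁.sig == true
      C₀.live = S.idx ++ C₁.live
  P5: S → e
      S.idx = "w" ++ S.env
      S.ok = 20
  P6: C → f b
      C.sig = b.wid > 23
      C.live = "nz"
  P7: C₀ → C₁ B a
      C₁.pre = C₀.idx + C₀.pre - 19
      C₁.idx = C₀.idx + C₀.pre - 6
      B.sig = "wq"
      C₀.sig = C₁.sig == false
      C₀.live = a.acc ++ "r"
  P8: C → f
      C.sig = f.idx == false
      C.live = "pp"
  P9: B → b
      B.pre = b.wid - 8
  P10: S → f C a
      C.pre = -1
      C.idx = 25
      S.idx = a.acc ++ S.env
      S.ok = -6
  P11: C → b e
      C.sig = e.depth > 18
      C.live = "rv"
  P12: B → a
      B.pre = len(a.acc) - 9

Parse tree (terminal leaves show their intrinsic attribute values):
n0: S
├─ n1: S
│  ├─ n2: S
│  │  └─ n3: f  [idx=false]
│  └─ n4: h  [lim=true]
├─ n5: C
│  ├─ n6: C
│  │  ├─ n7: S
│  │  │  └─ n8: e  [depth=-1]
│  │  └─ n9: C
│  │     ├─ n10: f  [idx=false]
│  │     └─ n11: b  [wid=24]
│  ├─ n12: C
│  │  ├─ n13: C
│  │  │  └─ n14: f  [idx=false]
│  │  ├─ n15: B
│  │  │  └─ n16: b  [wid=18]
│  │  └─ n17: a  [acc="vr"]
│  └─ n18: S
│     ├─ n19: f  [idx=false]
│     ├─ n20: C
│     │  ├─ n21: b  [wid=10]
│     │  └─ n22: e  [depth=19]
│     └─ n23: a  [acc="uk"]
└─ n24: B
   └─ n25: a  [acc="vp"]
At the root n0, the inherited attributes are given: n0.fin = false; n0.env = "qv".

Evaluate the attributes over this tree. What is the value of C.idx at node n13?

1. n0.fin = false  [given at root]
2. n0.env = "qv"  [given at root]
3. n1.fin = false  [S₀.fin == true]
4. n1.env = "wu"  ["wu"]
5. n2.fin = false  [false]
6. n2.env = "xwu"  ["x" ++ S₀.env]
7. n3.idx = false  [terminal]
8. n2.idx = "xwuy"  [S.env ++ "y"]
9. n2.ok = 5  [len(S.env) + 2]
10. n4.lim = true  [terminal]
11. n1.idx = "xwu"  ["x" ++ S₀.env]
12. n1.ok = -7  [-7]
13. n5.pre = 5  [S₁.ok * 2 + 19]
14. n5.idx = -6  [S₁.ok + 1]
15. n6.pre = 22  [C₀.idx + 28]
16. n6.idx = 0  [C₀.idx + C₀.pre + 1]
17. n7.fin = false  [C₀.idx > 0]
18. n7.env = "py"  ["py"]
19. n8.depth = -1  [terminal]
20. n7.idx = "wpy"  ["w" ++ S.env]
21. n7.ok = 20  [20]
22. n9.pre = 14  [S.ok - 6]
23. n9.idx = 17  [C₀.idx * 2 + 17]
24. n10.idx = false  [terminal]
25. n11.wid = 24  [terminal]
26. n9.sig = true  [b.wid > 23]
27. n9.live = "nz"  ["nz"]
28. n6.sig = true  [C₁.sig == true]
29. n6.live = "wpynz"  [S.idx ++ C₁.live]
30. n12.pre = -2  [C₀.pre - 7]
31. n12.idx = 24  [C₀.idx * 3 + 42]
32. n13.pre = 3  [C₀.idx + C₀.pre - 19]
33. n13.idx = 16  [C₀.idx + C₀.pre - 6]
34. n14.idx = false  [terminal]
35. n13.sig = true  [f.idx == false]
36. n13.live = "pp"  ["pp"]
37. n15.sig = "wq"  ["wq"]
38. n16.wid = 18  [terminal]
39. n15.pre = 10  [b.wid - 8]
40. n17.acc = "vr"  [terminal]
41. n12.sig = false  [C₁.sig == false]
42. n12.live = "vrr"  [a.acc ++ "r"]
43. n18.fin = false  [C₀.pre > 5]
44. n18.env = "wpynzvrr"  [C₁.live ++ C₂.live]
45. n19.idx = false  [terminal]
46. n20.pre = -1  [-1]
47. n20.idx = 25  [25]
48. n21.wid = 10  [terminal]
49. n22.depth = 19  [terminal]
50. n20.sig = true  [e.depth > 18]
51. n20.live = "rv"  ["rv"]
52. n23.acc = "uk"  [terminal]
53. n18.idx = "ukwpynzvrr"  [a.acc ++ S.env]
54. n18.ok = -6  [-6]
55. n5.sig = false  [C₂.sig and C₁.sig]
56. n5.live = "wpynzm"  [C₁.live ++ "m"]
57. n24.sig = "xwuw"  [S₁.idx ++ "w"]
58. n25.acc = "vp"  [terminal]
59. n24.pre = -7  [len(a.acc) - 9]
60. n0.idx = "uxwu"  ["u" ++ S₁.idx]
61. n0.ok = 2  [S₁.ok + 9]

16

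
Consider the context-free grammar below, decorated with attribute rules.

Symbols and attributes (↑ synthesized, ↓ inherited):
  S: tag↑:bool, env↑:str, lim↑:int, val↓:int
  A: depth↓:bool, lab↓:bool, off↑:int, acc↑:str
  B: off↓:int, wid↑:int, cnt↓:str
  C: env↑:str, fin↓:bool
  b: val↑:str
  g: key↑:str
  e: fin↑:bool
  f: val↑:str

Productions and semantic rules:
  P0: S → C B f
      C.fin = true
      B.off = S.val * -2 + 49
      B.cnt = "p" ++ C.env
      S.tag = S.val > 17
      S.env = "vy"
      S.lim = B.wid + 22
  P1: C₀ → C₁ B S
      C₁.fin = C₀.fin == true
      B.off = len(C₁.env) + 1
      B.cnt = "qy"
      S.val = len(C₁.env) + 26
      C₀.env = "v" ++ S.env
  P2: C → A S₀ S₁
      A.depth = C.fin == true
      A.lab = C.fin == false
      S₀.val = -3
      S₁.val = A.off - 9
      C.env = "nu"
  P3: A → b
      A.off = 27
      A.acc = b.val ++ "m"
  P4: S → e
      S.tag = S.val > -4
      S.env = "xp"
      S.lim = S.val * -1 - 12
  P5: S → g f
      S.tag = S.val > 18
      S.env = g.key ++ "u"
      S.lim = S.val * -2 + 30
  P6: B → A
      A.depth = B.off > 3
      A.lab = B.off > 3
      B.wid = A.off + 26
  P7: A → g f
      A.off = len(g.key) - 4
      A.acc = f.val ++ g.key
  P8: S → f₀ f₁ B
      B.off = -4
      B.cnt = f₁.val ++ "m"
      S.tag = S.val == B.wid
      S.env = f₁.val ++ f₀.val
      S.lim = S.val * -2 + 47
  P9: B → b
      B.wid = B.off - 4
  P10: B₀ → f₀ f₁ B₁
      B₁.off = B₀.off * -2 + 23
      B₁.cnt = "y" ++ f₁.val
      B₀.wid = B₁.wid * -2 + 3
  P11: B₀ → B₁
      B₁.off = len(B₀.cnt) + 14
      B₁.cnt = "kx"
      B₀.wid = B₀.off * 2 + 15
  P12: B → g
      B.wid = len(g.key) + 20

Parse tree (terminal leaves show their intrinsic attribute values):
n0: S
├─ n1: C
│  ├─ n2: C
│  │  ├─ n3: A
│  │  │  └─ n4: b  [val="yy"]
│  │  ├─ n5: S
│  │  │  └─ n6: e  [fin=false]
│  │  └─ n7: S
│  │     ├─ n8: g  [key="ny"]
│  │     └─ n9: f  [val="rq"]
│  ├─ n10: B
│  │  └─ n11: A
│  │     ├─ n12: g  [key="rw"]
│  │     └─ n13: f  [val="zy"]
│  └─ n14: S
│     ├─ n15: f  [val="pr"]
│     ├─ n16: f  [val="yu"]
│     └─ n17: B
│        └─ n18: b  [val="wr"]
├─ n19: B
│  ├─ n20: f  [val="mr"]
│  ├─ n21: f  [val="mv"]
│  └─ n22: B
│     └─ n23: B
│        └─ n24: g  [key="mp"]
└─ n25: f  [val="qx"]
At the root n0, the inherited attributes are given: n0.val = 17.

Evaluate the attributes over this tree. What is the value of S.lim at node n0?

23

1. n0.val = 17  [given at root]
2. n1.fin = true  [true]
3. n2.fin = true  [C₀.fin == true]
4. n3.depth = true  [C.fin == true]
5. n3.lab = false  [C.fin == false]
6. n4.val = "yy"  [terminal]
7. n3.off = 27  [27]
8. n3.acc = "yym"  [b.val ++ "m"]
9. n5.val = -3  [-3]
10. n6.fin = false  [terminal]
11. n5.tag = true  [S.val > -4]
12. n5.env = "xp"  ["xp"]
13. n5.lim = -9  [S.val * -1 - 12]
14. n7.val = 18  [A.off - 9]
15. n8.key = "ny"  [terminal]
16. n9.val = "rq"  [terminal]
17. n7.tag = false  [S.val > 18]
18. n7.env = "nyu"  [g.key ++ "u"]
19. n7.lim = -6  [S.val * -2 + 30]
20. n2.env = "nu"  ["nu"]
21. n10.off = 3  [len(C₁.env) + 1]
22. n10.cnt = "qy"  ["qy"]
23. n11.depth = false  [B.off > 3]
24. n11.lab = false  [B.off > 3]
25. n12.key = "rw"  [terminal]
26. n13.val = "zy"  [terminal]
27. n11.off = -2  [len(g.key) - 4]
28. n11.acc = "zyrw"  [f.val ++ g.key]
29. n10.wid = 24  [A.off + 26]
30. n14.val = 28  [len(C₁.env) + 26]
31. n15.val = "pr"  [terminal]
32. n16.val = "yu"  [terminal]
33. n17.off = -4  [-4]
34. n17.cnt = "yum"  [f₁.val ++ "m"]
35. n18.val = "wr"  [terminal]
36. n17.wid = -8  [B.off - 4]
37. n14.tag = false  [S.val == B.wid]
38. n14.env = "yupr"  [f₁.val ++ f₀.val]
39. n14.lim = -9  [S.val * -2 + 47]
40. n1.env = "vyupr"  ["v" ++ S.env]
41. n19.off = 15  [S.val * -2 + 49]
42. n19.cnt = "pvyupr"  ["p" ++ C.env]
43. n20.val = "mr"  [terminal]
44. n21.val = "mv"  [terminal]
45. n22.off = -7  [B₀.off * -2 + 23]
46. n22.cnt = "ymv"  ["y" ++ f₁.val]
47. n23.off = 17  [len(B₀.cnt) + 14]
48. n23.cnt = "kx"  ["kx"]
49. n24.key = "mp"  [terminal]
50. n23.wid = 22  [len(g.key) + 20]
51. n22.wid = 1  [B₀.off * 2 + 15]
52. n19.wid = 1  [B₁.wid * -2 + 3]
53. n25.val = "qx"  [terminal]
54. n0.tag = false  [S.val > 17]
55. n0.env = "vy"  ["vy"]
56. n0.lim = 23  [B.wid + 22]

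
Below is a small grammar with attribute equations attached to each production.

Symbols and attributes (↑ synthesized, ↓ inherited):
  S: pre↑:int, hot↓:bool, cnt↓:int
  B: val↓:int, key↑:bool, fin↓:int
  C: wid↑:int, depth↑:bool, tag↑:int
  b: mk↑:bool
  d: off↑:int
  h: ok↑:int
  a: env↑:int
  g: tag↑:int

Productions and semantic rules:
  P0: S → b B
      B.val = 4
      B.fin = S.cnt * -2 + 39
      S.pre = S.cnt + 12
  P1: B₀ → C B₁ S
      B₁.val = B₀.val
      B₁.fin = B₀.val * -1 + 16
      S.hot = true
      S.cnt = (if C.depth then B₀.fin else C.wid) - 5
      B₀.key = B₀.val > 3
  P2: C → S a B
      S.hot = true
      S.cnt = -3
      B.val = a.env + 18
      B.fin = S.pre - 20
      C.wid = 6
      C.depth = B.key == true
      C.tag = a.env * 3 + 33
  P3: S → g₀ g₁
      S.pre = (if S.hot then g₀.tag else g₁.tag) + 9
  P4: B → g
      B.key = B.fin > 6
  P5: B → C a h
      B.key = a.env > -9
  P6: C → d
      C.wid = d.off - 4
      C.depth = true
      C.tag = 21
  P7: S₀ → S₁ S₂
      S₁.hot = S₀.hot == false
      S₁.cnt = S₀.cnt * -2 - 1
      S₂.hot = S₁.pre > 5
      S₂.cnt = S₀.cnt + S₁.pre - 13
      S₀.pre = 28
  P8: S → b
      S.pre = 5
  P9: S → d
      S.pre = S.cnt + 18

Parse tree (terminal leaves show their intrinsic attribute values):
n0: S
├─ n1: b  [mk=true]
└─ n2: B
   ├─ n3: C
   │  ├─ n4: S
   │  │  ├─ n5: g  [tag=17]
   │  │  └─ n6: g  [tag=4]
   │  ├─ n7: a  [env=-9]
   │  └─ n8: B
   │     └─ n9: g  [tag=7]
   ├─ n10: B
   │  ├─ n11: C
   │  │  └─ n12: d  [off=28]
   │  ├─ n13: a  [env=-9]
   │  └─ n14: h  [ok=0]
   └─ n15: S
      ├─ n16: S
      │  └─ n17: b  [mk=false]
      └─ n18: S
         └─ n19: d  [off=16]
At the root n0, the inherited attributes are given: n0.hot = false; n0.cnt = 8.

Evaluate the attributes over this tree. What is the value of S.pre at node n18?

11

1. n0.hot = false  [given at root]
2. n0.cnt = 8  [given at root]
3. n1.mk = true  [terminal]
4. n2.val = 4  [4]
5. n2.fin = 23  [S.cnt * -2 + 39]
6. n4.hot = true  [true]
7. n4.cnt = -3  [-3]
8. n5.tag = 17  [terminal]
9. n6.tag = 4  [terminal]
10. n4.pre = 26  [(if S.hot then g₀.tag else g₁.tag) + 9]
11. n7.env = -9  [terminal]
12. n8.val = 9  [a.env + 18]
13. n8.fin = 6  [S.pre - 20]
14. n9.tag = 7  [terminal]
15. n8.key = false  [B.fin > 6]
16. n3.wid = 6  [6]
17. n3.depth = false  [B.key == true]
18. n3.tag = 6  [a.env * 3 + 33]
19. n10.val = 4  [B₀.val]
20. n10.fin = 12  [B₀.val * -1 + 16]
21. n12.off = 28  [terminal]
22. n11.wid = 24  [d.off - 4]
23. n11.depth = true  [true]
24. n11.tag = 21  [21]
25. n13.env = -9  [terminal]
26. n14.ok = 0  [terminal]
27. n10.key = false  [a.env > -9]
28. n15.hot = true  [true]
29. n15.cnt = 1  [(if C.depth then B₀.fin else C.wid) - 5]
30. n16.hot = false  [S₀.hot == false]
31. n16.cnt = -3  [S₀.cnt * -2 - 1]
32. n17.mk = false  [terminal]
33. n16.pre = 5  [5]
34. n18.hot = false  [S₁.pre > 5]
35. n18.cnt = -7  [S₀.cnt + S₁.pre - 13]
36. n19.off = 16  [terminal]
37. n18.pre = 11  [S.cnt + 18]
38. n15.pre = 28  [28]
39. n2.key = true  [B₀.val > 3]
40. n0.pre = 20  [S.cnt + 12]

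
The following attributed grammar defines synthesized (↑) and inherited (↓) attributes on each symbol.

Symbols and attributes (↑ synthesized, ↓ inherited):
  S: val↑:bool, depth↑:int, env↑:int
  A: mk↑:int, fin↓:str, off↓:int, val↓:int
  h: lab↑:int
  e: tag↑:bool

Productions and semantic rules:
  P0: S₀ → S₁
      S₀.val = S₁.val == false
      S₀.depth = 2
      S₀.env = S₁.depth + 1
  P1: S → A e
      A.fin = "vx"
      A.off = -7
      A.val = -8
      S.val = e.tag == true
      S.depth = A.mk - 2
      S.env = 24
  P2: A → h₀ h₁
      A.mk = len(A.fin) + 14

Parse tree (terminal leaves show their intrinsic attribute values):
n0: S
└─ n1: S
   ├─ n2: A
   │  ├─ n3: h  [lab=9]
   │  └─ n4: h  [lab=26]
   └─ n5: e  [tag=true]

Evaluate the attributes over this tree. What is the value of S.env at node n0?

15

1. n2.fin = "vx"  ["vx"]
2. n2.off = -7  [-7]
3. n2.val = -8  [-8]
4. n3.lab = 9  [terminal]
5. n4.lab = 26  [terminal]
6. n2.mk = 16  [len(A.fin) + 14]
7. n5.tag = true  [terminal]
8. n1.val = true  [e.tag == true]
9. n1.depth = 14  [A.mk - 2]
10. n1.env = 24  [24]
11. n0.val = false  [S₁.val == false]
12. n0.depth = 2  [2]
13. n0.env = 15  [S₁.depth + 1]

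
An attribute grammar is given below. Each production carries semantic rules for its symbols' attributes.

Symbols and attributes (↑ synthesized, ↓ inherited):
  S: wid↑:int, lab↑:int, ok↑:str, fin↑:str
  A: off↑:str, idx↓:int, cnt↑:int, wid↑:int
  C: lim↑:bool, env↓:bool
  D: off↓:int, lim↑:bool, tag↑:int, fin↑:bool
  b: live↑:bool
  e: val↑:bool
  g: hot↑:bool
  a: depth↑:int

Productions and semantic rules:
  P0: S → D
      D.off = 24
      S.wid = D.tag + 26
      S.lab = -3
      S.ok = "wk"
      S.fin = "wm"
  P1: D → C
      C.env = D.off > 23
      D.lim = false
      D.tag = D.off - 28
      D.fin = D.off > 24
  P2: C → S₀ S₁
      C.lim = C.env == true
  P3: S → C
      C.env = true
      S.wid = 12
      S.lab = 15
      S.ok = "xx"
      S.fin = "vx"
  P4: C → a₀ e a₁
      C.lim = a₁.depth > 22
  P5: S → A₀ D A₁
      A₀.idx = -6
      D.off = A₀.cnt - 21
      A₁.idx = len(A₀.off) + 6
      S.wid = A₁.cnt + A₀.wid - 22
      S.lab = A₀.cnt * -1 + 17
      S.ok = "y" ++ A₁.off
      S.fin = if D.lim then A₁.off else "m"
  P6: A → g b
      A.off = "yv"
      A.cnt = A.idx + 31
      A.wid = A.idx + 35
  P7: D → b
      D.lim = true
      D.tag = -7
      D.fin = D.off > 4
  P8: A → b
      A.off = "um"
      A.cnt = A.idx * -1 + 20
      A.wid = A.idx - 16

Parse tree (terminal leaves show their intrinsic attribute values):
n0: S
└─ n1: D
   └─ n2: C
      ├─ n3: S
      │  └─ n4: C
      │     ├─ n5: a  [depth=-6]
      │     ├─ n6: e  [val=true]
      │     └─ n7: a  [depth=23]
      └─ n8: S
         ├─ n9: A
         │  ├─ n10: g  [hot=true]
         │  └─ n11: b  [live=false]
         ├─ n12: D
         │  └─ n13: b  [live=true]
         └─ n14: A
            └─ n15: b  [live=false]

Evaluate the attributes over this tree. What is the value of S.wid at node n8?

19

1. n1.off = 24  [24]
2. n2.env = true  [D.off > 23]
3. n4.env = true  [true]
4. n5.depth = -6  [terminal]
5. n6.val = true  [terminal]
6. n7.depth = 23  [terminal]
7. n4.lim = true  [a₁.depth > 22]
8. n3.wid = 12  [12]
9. n3.lab = 15  [15]
10. n3.ok = "xx"  ["xx"]
11. n3.fin = "vx"  ["vx"]
12. n9.idx = -6  [-6]
13. n10.hot = true  [terminal]
14. n11.live = false  [terminal]
15. n9.off = "yv"  ["yv"]
16. n9.cnt = 25  [A.idx + 31]
17. n9.wid = 29  [A.idx + 35]
18. n12.off = 4  [A₀.cnt - 21]
19. n13.live = true  [terminal]
20. n12.lim = true  [true]
21. n12.tag = -7  [-7]
22. n12.fin = false  [D.off > 4]
23. n14.idx = 8  [len(A₀.off) + 6]
24. n15.live = false  [terminal]
25. n14.off = "um"  ["um"]
26. n14.cnt = 12  [A.idx * -1 + 20]
27. n14.wid = -8  [A.idx - 16]
28. n8.wid = 19  [A₁.cnt + A₀.wid - 22]
29. n8.lab = -8  [A₀.cnt * -1 + 17]
30. n8.ok = "yum"  ["y" ++ A₁.off]
31. n8.fin = "um"  [if D.lim then A₁.off else "m"]
32. n2.lim = true  [C.env == true]
33. n1.lim = false  [false]
34. n1.tag = -4  [D.off - 28]
35. n1.fin = false  [D.off > 24]
36. n0.wid = 22  [D.tag + 26]
37. n0.lab = -3  [-3]
38. n0.ok = "wk"  ["wk"]
39. n0.fin = "wm"  ["wm"]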